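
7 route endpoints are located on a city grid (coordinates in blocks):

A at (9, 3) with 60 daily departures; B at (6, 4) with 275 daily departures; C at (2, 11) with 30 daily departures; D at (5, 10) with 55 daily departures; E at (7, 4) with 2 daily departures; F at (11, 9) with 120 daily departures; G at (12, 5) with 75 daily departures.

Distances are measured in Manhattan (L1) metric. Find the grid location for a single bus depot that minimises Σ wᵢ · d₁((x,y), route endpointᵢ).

(6, 4)

Manhattan distance separates: Σwᵢ(|x−xᵢ|+|y−yᵢ|) = Σwᵢ|x−xᵢ| + Σwᵢ|y−yᵢ|, so x and y are optimised independently as 1-D weighted medians.
Total weight W = 617; half = 308.5.
x-coordinate, sorted with cumulative weight:
  x=2 (C, w=30) cum 30
  x=5 (D, w=55) cum 85
  x=6 (B, w=275) cum 360  ← median
  x=7 (E, w=2) cum 362
  x=9 (A, w=60) cum 422
  x=11 (F, w=120) cum 542
  x=12 (G, w=75) cum 617
⇒ x* = 6
y-coordinate, sorted with cumulative weight:
  y=3 (A, w=60) cum 60
  y=4 (B, w=275) cum 335  ← median
  y=4 (E, w=2) cum 337
  y=5 (G, w=75) cum 412
  y=9 (F, w=120) cum 532
  y=10 (D, w=55) cum 587
  y=11 (C, w=30) cum 617
⇒ y* = 4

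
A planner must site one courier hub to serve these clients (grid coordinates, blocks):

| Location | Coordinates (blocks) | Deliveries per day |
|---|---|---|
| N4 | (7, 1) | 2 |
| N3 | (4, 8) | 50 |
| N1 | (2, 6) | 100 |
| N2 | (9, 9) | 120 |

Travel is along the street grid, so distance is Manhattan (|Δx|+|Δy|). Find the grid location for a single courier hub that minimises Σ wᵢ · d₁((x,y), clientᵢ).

Manhattan distance separates: Σwᵢ(|x−xᵢ|+|y−yᵢ|) = Σwᵢ|x−xᵢ| + Σwᵢ|y−yᵢ|, so x and y are optimised independently as 1-D weighted medians.
Total weight W = 272; half = 136.
x-coordinate, sorted with cumulative weight:
  x=2 (N1, w=100) cum 100
  x=4 (N3, w=50) cum 150  ← median
  x=7 (N4, w=2) cum 152
  x=9 (N2, w=120) cum 272
⇒ x* = 4
y-coordinate, sorted with cumulative weight:
  y=1 (N4, w=2) cum 2
  y=6 (N1, w=100) cum 102
  y=8 (N3, w=50) cum 152  ← median
  y=9 (N2, w=120) cum 272
⇒ y* = 8

(4, 8)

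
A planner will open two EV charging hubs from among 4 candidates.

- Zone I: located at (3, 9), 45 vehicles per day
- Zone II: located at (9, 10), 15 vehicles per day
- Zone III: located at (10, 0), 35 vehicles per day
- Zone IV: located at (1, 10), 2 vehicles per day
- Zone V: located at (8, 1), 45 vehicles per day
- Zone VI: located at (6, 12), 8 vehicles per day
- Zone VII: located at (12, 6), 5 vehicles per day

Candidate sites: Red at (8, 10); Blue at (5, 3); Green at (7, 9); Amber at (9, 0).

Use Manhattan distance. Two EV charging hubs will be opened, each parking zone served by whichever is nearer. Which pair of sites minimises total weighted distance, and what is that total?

{Green, Amber}, total 436

Evaluate every pair (each demand assigned to the nearer of the two):
  {Green, Amber}: total = 436
  {Red, Amber}: total = 496
  {Blue, Amber}: total = 782
  {Blue, Green}: total = 816
  {Red, Blue}: total = 876
  {Red, Green}: total = 1106
Best pair: {Green, Amber} with total 436.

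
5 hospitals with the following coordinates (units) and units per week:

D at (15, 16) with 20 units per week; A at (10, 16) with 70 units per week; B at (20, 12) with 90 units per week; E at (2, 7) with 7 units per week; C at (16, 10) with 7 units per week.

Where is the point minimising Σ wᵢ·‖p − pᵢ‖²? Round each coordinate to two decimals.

The minimiser of Σwᵢ‖p−pᵢ‖² is the weighted centroid p* = (Σwᵢpᵢ)/(Σwᵢ).
Σwᵢ = 194.
Σwᵢxᵢ = 20·15 + 70·10 + 90·20 + 7·2 + 7·16 = 2926.
Σwᵢyᵢ = 20·16 + 70·16 + 90·12 + 7·7 + 7·10 = 2639.
x* = 2926/194 = 15.08, y* = 2639/194 = 13.60.

(15.08, 13.60)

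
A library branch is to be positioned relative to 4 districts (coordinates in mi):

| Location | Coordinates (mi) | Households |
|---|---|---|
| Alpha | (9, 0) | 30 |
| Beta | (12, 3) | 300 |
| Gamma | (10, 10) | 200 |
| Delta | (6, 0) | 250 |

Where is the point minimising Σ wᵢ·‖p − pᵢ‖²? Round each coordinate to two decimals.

The minimiser of Σwᵢ‖p−pᵢ‖² is the weighted centroid p* = (Σwᵢpᵢ)/(Σwᵢ).
Σwᵢ = 780.
Σwᵢxᵢ = 30·9 + 300·12 + 200·10 + 250·6 = 7370.
Σwᵢyᵢ = 30·0 + 300·3 + 200·10 + 250·0 = 2900.
x* = 7370/780 = 9.45, y* = 2900/780 = 3.72.

(9.45, 3.72)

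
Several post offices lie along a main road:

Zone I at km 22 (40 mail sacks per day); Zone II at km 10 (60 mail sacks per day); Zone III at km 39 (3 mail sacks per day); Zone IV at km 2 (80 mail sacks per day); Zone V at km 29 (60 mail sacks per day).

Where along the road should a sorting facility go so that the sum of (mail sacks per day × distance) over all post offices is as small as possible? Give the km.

x = 10

For a sum of weighted absolute distances on a line, the optimum is the weighted median (not the mean). Total weight W = 243; half-weight = 121.5.
Sort by position and accumulate weight:
  km 2 (Zone IV, w=80) → cum 80
  km 10 (Zone II, w=60) → cum 140  ≥ 121.5 → median here
  km 22 (Zone I, w=40) → cum 180
  km 29 (Zone V, w=60) → cum 240
  km 39 (Zone III, w=3) → cum 243
Optimal location: km 10.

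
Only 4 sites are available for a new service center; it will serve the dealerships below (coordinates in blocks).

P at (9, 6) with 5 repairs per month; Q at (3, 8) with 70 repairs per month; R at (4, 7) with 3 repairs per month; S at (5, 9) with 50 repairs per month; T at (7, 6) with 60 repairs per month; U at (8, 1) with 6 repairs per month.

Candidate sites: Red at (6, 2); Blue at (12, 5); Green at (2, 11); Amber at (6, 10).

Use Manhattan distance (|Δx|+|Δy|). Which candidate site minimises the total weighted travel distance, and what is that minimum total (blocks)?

Total weighted distance at each candidate:
  Red (6, 2): total = 1404
  Blue (12, 5): total = 1848
  Green (2, 11): total = 1304
  Amber (6, 10): total = 866
Minimum is at Amber with total 866 blocks.

Amber, total 866 blocks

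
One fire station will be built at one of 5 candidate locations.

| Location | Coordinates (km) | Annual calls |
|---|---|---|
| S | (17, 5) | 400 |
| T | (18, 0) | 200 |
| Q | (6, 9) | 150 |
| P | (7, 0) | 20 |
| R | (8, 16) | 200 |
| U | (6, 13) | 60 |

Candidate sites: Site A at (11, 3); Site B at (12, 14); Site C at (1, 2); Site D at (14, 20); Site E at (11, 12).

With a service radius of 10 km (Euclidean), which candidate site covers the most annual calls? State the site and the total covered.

Coverage radius r = 10 km; a point is covered iff (Δx)²+(Δy)² ≤ 10² = 100.
  Site A (11, 3): covers {S, T, Q, P} → 770
  Site B (12, 14): covers {Q, R, U} → 410
  Site C (1, 2): covers {Q, P} → 170
  Site D (14, 20): covers {R} → 200
  Site E (11, 12): covers {S, Q, R, U} → 810
Maximum coverage at Site E: 810 annual calls.

Site E, covering 810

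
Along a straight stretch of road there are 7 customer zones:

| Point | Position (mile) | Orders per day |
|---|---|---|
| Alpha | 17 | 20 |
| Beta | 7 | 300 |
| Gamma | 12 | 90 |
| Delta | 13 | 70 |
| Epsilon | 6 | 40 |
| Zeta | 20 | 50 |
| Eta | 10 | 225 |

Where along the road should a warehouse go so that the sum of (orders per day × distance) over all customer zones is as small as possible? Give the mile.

For a sum of weighted absolute distances on a line, the optimum is the weighted median (not the mean). Total weight W = 795; half-weight = 397.5.
Sort by position and accumulate weight:
  mile 6 (Epsilon, w=40) → cum 40
  mile 7 (Beta, w=300) → cum 340
  mile 10 (Eta, w=225) → cum 565  ≥ 397.5 → median here
  mile 12 (Gamma, w=90) → cum 655
  mile 13 (Delta, w=70) → cum 725
  mile 17 (Alpha, w=20) → cum 745
  mile 20 (Zeta, w=50) → cum 795
Optimal location: mile 10.

x = 10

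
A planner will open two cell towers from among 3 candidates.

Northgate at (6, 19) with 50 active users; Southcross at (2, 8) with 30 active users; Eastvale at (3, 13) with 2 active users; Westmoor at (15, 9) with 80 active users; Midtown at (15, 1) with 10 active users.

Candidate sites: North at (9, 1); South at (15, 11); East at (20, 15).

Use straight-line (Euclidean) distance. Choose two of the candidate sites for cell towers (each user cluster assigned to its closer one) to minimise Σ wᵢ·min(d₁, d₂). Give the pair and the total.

Evaluate every pair (each demand assigned to the nearer of the two):
  {North, South}: total = 1143.4
  {South, East}: total = 1286.7
  {North, East}: total = 1736.6
Best pair: {North, South} with total 1143.4.

{North, South}, total 1143.4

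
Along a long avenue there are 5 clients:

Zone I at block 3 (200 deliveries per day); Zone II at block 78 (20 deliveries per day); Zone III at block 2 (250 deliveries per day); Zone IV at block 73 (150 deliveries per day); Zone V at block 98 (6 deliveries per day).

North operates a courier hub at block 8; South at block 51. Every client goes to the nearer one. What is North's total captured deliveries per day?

450

The indifferent point is the midpoint (8+51)/2 = 29.5; clients left of it (closer to North at 8) go to North, those right go to South.
  Zone III at 2 (w=250) → North
  Zone I at 3 (w=200) → North
  Zone IV at 73 (w=150) → South
  Zone II at 78 (w=20) → South
  Zone V at 98 (w=6) → South
North captures 450; South captures 176.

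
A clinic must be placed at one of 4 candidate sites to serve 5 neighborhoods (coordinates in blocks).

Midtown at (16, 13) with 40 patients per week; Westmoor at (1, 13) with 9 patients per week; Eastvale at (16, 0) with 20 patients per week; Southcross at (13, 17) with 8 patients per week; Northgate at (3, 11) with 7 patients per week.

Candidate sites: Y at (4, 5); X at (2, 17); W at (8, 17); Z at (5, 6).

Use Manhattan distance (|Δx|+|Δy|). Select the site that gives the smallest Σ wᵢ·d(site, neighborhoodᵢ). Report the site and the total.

Total weighted distance at each candidate:
  Y (4, 5): total = 1456
  X (2, 17): total = 1522
  W (8, 17): total = 1196
  Z (5, 6): total = 1360
Minimum is at W with total 1196 blocks.

W, total 1196 blocks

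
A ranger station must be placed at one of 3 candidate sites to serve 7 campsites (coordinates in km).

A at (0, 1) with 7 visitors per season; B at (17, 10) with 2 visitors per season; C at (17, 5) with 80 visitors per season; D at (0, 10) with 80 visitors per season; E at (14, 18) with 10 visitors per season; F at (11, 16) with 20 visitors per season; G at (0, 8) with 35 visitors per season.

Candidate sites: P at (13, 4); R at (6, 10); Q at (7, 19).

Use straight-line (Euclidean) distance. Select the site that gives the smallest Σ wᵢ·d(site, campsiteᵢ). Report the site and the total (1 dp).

Total weighted distance at each candidate:
  P (13, 4): total = 2442.8
  R (6, 10): total = 2035.1
  Q (7, 19): total = 3077.7
Minimum is at R with total 2035.1 km.

R, total 2035.1 km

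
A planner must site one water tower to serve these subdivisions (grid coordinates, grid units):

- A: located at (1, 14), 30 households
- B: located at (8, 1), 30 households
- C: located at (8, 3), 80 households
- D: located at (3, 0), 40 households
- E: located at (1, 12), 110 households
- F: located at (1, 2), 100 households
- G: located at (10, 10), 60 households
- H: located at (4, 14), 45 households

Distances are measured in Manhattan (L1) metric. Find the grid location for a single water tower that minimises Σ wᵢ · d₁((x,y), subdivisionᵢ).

Manhattan distance separates: Σwᵢ(|x−xᵢ|+|y−yᵢ|) = Σwᵢ|x−xᵢ| + Σwᵢ|y−yᵢ|, so x and y are optimised independently as 1-D weighted medians.
Total weight W = 495; half = 247.5.
x-coordinate, sorted with cumulative weight:
  x=1 (A, w=30) cum 30
  x=1 (E, w=110) cum 140
  x=1 (F, w=100) cum 240
  x=3 (D, w=40) cum 280  ← median
  x=4 (H, w=45) cum 325
  x=8 (B, w=30) cum 355
  x=8 (C, w=80) cum 435
  x=10 (G, w=60) cum 495
⇒ x* = 3
y-coordinate, sorted with cumulative weight:
  y=0 (D, w=40) cum 40
  y=1 (B, w=30) cum 70
  y=2 (F, w=100) cum 170
  y=3 (C, w=80) cum 250  ← median
  y=10 (G, w=60) cum 310
  y=12 (E, w=110) cum 420
  y=14 (A, w=30) cum 450
  y=14 (H, w=45) cum 495
⇒ y* = 3

(3, 3)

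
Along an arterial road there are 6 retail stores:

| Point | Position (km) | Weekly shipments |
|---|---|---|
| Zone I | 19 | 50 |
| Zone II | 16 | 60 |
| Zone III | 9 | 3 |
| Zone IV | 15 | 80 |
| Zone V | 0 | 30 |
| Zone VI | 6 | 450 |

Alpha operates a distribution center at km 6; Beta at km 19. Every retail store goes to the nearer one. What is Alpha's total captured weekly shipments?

483

The indifferent point is the midpoint (6+19)/2 = 12.5; retail stores left of it (closer to Alpha at 6) go to Alpha, those right go to Beta.
  Zone V at 0 (w=30) → Alpha
  Zone VI at 6 (w=450) → Alpha
  Zone III at 9 (w=3) → Alpha
  Zone IV at 15 (w=80) → Beta
  Zone II at 16 (w=60) → Beta
  Zone I at 19 (w=50) → Beta
Alpha captures 483; Beta captures 190.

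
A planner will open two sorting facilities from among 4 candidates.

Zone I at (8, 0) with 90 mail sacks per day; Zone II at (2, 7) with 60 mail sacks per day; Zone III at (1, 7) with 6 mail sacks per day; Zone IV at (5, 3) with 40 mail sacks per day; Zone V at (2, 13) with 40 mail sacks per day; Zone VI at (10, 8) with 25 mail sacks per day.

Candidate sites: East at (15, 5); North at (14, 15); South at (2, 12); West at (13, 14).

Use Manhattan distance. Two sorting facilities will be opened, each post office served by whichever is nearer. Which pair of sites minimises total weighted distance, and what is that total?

{East, South}, total 2136

Evaluate every pair (each demand assigned to the nearer of the two):
  {East, South}: total = 2136
  {South, West}: total = 2701
  {North, South}: total = 2751
  {East, West}: total = 3236
  {East, North}: total = 3316
  {North, West}: total = 4369
Best pair: {East, South} with total 2136.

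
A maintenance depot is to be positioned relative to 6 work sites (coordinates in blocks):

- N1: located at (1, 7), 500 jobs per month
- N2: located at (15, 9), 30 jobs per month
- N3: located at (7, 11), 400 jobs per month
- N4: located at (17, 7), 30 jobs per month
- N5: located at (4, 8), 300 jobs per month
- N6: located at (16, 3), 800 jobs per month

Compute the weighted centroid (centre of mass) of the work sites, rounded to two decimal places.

(8.86, 6.40)

The minimiser of Σwᵢ‖p−pᵢ‖² is the weighted centroid p* = (Σwᵢpᵢ)/(Σwᵢ).
Σwᵢ = 2060.
Σwᵢxᵢ = 500·1 + 30·15 + 400·7 + 30·17 + 300·4 + 800·16 = 18260.
Σwᵢyᵢ = 500·7 + 30·9 + 400·11 + 30·7 + 300·8 + 800·3 = 13180.
x* = 18260/2060 = 8.86, y* = 13180/2060 = 6.40.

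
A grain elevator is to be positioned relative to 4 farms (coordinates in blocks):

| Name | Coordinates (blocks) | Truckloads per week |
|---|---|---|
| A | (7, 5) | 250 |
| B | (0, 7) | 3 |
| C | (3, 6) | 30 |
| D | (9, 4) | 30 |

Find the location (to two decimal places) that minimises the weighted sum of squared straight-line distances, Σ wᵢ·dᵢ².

The minimiser of Σwᵢ‖p−pᵢ‖² is the weighted centroid p* = (Σwᵢpᵢ)/(Σwᵢ).
Σwᵢ = 313.
Σwᵢxᵢ = 250·7 + 3·0 + 30·3 + 30·9 = 2110.
Σwᵢyᵢ = 250·5 + 3·7 + 30·6 + 30·4 = 1571.
x* = 2110/313 = 6.74, y* = 1571/313 = 5.02.

(6.74, 5.02)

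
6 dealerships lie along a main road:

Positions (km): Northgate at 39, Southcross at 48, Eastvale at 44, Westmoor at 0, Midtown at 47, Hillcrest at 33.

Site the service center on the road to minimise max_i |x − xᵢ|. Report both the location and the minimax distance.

The 1-center on a line is the midpoint of the two extreme points: leftmost at 0, rightmost at 48.
Optimal location = (0 + 48)/2 = 24; maximum distance = (48 − 0)/2 = 24.

location 24, max distance 24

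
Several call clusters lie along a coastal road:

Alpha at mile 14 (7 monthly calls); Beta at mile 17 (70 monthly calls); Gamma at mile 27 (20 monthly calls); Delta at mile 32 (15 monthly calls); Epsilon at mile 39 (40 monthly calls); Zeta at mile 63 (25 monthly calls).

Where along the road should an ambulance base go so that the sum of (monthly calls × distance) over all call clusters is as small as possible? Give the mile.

For a sum of weighted absolute distances on a line, the optimum is the weighted median (not the mean). Total weight W = 177; half-weight = 88.5.
Sort by position and accumulate weight:
  mile 14 (Alpha, w=7) → cum 7
  mile 17 (Beta, w=70) → cum 77
  mile 27 (Gamma, w=20) → cum 97  ≥ 88.5 → median here
  mile 32 (Delta, w=15) → cum 112
  mile 39 (Epsilon, w=40) → cum 152
  mile 63 (Zeta, w=25) → cum 177
Optimal location: mile 27.

x = 27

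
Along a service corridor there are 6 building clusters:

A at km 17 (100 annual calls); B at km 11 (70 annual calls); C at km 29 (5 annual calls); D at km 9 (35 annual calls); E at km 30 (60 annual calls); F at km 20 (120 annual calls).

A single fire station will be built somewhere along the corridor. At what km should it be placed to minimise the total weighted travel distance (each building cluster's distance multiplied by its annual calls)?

For a sum of weighted absolute distances on a line, the optimum is the weighted median (not the mean). Total weight W = 390; half-weight = 195.
Sort by position and accumulate weight:
  km 9 (D, w=35) → cum 35
  km 11 (B, w=70) → cum 105
  km 17 (A, w=100) → cum 205  ≥ 195 → median here
  km 20 (F, w=120) → cum 325
  km 29 (C, w=5) → cum 330
  km 30 (E, w=60) → cum 390
Optimal location: km 17.

x = 17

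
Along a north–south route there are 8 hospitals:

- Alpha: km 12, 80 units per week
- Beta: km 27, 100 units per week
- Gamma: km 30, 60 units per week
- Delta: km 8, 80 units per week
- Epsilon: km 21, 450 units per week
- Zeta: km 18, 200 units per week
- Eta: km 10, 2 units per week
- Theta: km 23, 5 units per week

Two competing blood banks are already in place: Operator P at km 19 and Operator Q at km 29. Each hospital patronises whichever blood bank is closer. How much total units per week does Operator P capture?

The indifferent point is the midpoint (19+29)/2 = 24; hospitals left of it (closer to Operator P at 19) go to Operator P, those right go to Operator Q.
  Delta at 8 (w=80) → Operator P
  Eta at 10 (w=2) → Operator P
  Alpha at 12 (w=80) → Operator P
  Zeta at 18 (w=200) → Operator P
  Epsilon at 21 (w=450) → Operator P
  Theta at 23 (w=5) → Operator P
  Beta at 27 (w=100) → Operator Q
  Gamma at 30 (w=60) → Operator Q
Operator P captures 817; Operator Q captures 160.

817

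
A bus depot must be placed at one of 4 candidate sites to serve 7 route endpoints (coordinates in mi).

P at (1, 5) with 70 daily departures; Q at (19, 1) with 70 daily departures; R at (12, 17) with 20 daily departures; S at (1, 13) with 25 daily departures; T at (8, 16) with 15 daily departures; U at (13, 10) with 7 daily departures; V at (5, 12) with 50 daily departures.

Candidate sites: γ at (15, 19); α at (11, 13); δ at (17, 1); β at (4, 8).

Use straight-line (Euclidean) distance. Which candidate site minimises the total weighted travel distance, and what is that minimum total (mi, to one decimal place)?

Total weighted distance at each candidate:
  γ (15, 19): total = 3918.7
  α (11, 13): total = 2631.5
  δ (17, 1): total = 3275.0
  β (4, 8): total = 2247.2
Minimum is at β with total 2247.2 mi.

β, total 2247.2 mi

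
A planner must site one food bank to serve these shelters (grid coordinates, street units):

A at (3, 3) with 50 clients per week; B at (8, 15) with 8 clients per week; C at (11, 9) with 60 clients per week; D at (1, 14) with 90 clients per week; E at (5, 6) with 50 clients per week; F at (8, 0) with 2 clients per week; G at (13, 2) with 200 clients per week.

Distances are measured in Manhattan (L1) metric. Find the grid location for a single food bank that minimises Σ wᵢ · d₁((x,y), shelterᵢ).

(11, 3)

Manhattan distance separates: Σwᵢ(|x−xᵢ|+|y−yᵢ|) = Σwᵢ|x−xᵢ| + Σwᵢ|y−yᵢ|, so x and y are optimised independently as 1-D weighted medians.
Total weight W = 460; half = 230.
x-coordinate, sorted with cumulative weight:
  x=1 (D, w=90) cum 90
  x=3 (A, w=50) cum 140
  x=5 (E, w=50) cum 190
  x=8 (B, w=8) cum 198
  x=8 (F, w=2) cum 200
  x=11 (C, w=60) cum 260  ← median
  x=13 (G, w=200) cum 460
⇒ x* = 11
y-coordinate, sorted with cumulative weight:
  y=0 (F, w=2) cum 2
  y=2 (G, w=200) cum 202
  y=3 (A, w=50) cum 252  ← median
  y=6 (E, w=50) cum 302
  y=9 (C, w=60) cum 362
  y=14 (D, w=90) cum 452
  y=15 (B, w=8) cum 460
⇒ y* = 3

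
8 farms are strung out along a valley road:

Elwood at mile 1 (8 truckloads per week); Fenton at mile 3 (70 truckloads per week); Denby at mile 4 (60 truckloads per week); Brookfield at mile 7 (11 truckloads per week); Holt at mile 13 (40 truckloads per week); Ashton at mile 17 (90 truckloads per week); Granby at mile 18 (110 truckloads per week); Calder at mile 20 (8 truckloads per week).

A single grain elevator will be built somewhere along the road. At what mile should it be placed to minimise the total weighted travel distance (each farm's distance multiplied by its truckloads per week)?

x = 17

For a sum of weighted absolute distances on a line, the optimum is the weighted median (not the mean). Total weight W = 397; half-weight = 198.5.
Sort by position and accumulate weight:
  mile 1 (Elwood, w=8) → cum 8
  mile 3 (Fenton, w=70) → cum 78
  mile 4 (Denby, w=60) → cum 138
  mile 7 (Brookfield, w=11) → cum 149
  mile 13 (Holt, w=40) → cum 189
  mile 17 (Ashton, w=90) → cum 279  ≥ 198.5 → median here
  mile 18 (Granby, w=110) → cum 389
  mile 20 (Calder, w=8) → cum 397
Optimal location: mile 17.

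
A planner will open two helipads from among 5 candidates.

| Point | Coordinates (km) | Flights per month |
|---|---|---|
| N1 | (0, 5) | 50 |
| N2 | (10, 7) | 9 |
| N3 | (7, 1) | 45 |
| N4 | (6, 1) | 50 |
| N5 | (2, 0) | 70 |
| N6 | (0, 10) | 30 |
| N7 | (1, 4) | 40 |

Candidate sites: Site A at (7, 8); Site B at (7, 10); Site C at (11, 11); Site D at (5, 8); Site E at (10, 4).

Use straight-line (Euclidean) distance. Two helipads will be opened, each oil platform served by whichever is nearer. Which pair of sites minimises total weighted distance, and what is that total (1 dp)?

Evaluate every pair (each demand assigned to the nearer of the two):
  {Site D, Site E}: total = 1745.4
  {Site A, Site D}: total = 1974.5
  {Site A, Site E}: total = 1981.7
  {Site C, Site D}: total = 1995.7
  {Site B, Site D}: total = 1996.8
  {Site B, Site E}: total = 2073.5
  {Site A, Site B}: total = 2236.6
  {Site A, Site C}: total = 2245.0
  {Site C, Site E}: total = 2287.9
  {Site B, Site C}: total = 2657.0
Best pair: {Site D, Site E} with total 1745.4.

{Site D, Site E}, total 1745.4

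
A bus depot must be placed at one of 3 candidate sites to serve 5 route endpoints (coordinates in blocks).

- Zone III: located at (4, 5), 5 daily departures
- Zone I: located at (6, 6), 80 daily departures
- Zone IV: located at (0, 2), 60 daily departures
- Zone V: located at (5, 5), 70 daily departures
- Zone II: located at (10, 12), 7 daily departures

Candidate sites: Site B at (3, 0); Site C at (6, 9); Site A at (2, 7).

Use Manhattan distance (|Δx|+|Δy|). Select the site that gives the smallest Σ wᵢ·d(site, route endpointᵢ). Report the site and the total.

Total weighted distance at each candidate:
  Site B (3, 0): total = 1673
  Site C (6, 9): total = 1449
  Site A (2, 7): total = 1281
Minimum is at Site A with total 1281 blocks.

Site A, total 1281 blocks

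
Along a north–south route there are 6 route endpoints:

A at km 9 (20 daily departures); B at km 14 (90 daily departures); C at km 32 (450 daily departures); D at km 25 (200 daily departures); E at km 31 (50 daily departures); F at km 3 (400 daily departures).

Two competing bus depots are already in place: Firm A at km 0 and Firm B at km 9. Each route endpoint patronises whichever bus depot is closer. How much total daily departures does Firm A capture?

The indifferent point is the midpoint (0+9)/2 = 4.5; route endpoints left of it (closer to Firm A at 0) go to Firm A, those right go to Firm B.
  F at 3 (w=400) → Firm A
  A at 9 (w=20) → Firm B
  B at 14 (w=90) → Firm B
  D at 25 (w=200) → Firm B
  E at 31 (w=50) → Firm B
  C at 32 (w=450) → Firm B
Firm A captures 400; Firm B captures 810.

400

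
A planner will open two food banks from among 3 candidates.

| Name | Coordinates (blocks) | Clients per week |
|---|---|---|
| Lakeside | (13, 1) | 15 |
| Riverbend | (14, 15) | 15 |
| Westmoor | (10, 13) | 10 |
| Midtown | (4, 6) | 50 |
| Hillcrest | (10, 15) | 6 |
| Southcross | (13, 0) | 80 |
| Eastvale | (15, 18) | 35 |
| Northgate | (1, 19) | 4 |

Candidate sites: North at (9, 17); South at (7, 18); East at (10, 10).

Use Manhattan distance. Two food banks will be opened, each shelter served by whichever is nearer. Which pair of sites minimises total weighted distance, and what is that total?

Evaluate every pair (each demand assigned to the nearer of the two):
  {North, East}: total = 2158
  {South, East}: total = 2223
  {North, South}: total = 3176
Best pair: {North, East} with total 2158.

{North, East}, total 2158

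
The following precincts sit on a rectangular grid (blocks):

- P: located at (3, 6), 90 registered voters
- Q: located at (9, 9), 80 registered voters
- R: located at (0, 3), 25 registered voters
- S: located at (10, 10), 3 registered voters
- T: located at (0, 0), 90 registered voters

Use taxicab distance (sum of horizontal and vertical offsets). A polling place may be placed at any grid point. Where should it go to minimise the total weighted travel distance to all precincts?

(3, 6)

Manhattan distance separates: Σwᵢ(|x−xᵢ|+|y−yᵢ|) = Σwᵢ|x−xᵢ| + Σwᵢ|y−yᵢ|, so x and y are optimised independently as 1-D weighted medians.
Total weight W = 288; half = 144.
x-coordinate, sorted with cumulative weight:
  x=0 (R, w=25) cum 25
  x=0 (T, w=90) cum 115
  x=3 (P, w=90) cum 205  ← median
  x=9 (Q, w=80) cum 285
  x=10 (S, w=3) cum 288
⇒ x* = 3
y-coordinate, sorted with cumulative weight:
  y=0 (T, w=90) cum 90
  y=3 (R, w=25) cum 115
  y=6 (P, w=90) cum 205  ← median
  y=9 (Q, w=80) cum 285
  y=10 (S, w=3) cum 288
⇒ y* = 6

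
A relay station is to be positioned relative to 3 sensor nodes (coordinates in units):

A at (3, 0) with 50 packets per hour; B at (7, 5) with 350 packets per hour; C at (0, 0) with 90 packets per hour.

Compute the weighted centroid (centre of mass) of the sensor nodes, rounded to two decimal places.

The minimiser of Σwᵢ‖p−pᵢ‖² is the weighted centroid p* = (Σwᵢpᵢ)/(Σwᵢ).
Σwᵢ = 490.
Σwᵢxᵢ = 50·3 + 350·7 + 90·0 = 2600.
Σwᵢyᵢ = 50·0 + 350·5 + 90·0 = 1750.
x* = 2600/490 = 5.31, y* = 1750/490 = 3.57.

(5.31, 3.57)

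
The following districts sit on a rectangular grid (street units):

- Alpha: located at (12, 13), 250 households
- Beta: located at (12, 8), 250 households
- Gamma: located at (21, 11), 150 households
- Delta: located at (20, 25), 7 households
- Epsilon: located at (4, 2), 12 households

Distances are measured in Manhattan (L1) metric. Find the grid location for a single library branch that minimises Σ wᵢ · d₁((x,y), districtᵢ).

Manhattan distance separates: Σwᵢ(|x−xᵢ|+|y−yᵢ|) = Σwᵢ|x−xᵢ| + Σwᵢ|y−yᵢ|, so x and y are optimised independently as 1-D weighted medians.
Total weight W = 669; half = 334.5.
x-coordinate, sorted with cumulative weight:
  x=4 (Epsilon, w=12) cum 12
  x=12 (Alpha, w=250) cum 262
  x=12 (Beta, w=250) cum 512  ← median
  x=20 (Delta, w=7) cum 519
  x=21 (Gamma, w=150) cum 669
⇒ x* = 12
y-coordinate, sorted with cumulative weight:
  y=2 (Epsilon, w=12) cum 12
  y=8 (Beta, w=250) cum 262
  y=11 (Gamma, w=150) cum 412  ← median
  y=13 (Alpha, w=250) cum 662
  y=25 (Delta, w=7) cum 669
⇒ y* = 11

(12, 11)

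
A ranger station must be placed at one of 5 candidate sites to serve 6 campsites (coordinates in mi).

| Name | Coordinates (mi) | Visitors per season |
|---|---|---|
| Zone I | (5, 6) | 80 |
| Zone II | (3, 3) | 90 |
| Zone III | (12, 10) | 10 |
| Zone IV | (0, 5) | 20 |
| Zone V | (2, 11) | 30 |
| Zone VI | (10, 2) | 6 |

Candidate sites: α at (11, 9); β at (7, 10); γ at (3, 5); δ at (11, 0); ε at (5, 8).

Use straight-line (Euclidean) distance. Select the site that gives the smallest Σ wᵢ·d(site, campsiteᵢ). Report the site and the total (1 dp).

Total weighted distance at each candidate:
  α (11, 9): total = 2003.9
  β (7, 10): total = 1509.7
  γ (3, 5): total = 750.0
  δ (11, 0): total = 2229.7
  ε (5, 8): total = 1008.2
Minimum is at γ with total 750.0 mi.

γ, total 750.0 mi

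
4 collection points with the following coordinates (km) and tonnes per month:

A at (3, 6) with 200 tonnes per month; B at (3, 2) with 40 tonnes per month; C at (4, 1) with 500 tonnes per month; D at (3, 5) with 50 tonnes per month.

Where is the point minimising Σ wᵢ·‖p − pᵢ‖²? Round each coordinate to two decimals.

(3.63, 2.57)

The minimiser of Σwᵢ‖p−pᵢ‖² is the weighted centroid p* = (Σwᵢpᵢ)/(Σwᵢ).
Σwᵢ = 790.
Σwᵢxᵢ = 200·3 + 40·3 + 500·4 + 50·3 = 2870.
Σwᵢyᵢ = 200·6 + 40·2 + 500·1 + 50·5 = 2030.
x* = 2870/790 = 3.63, y* = 2030/790 = 2.57.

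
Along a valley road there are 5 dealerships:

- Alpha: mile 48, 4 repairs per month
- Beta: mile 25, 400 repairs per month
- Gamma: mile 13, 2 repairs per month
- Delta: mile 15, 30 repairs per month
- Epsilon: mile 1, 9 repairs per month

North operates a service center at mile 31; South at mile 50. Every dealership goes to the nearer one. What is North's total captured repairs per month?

441

The indifferent point is the midpoint (31+50)/2 = 40.5; dealerships left of it (closer to North at 31) go to North, those right go to South.
  Epsilon at 1 (w=9) → North
  Gamma at 13 (w=2) → North
  Delta at 15 (w=30) → North
  Beta at 25 (w=400) → North
  Alpha at 48 (w=4) → South
North captures 441; South captures 4.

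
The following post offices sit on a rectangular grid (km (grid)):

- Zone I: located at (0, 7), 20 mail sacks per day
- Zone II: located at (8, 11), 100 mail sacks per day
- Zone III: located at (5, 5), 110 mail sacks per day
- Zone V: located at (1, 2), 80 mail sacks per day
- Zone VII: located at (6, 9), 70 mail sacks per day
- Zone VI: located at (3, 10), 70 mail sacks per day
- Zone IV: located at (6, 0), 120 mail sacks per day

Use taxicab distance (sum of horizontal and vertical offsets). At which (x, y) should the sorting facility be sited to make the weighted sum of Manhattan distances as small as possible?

Manhattan distance separates: Σwᵢ(|x−xᵢ|+|y−yᵢ|) = Σwᵢ|x−xᵢ| + Σwᵢ|y−yᵢ|, so x and y are optimised independently as 1-D weighted medians.
Total weight W = 570; half = 285.
x-coordinate, sorted with cumulative weight:
  x=0 (Zone I, w=20) cum 20
  x=1 (Zone V, w=80) cum 100
  x=3 (Zone VI, w=70) cum 170
  x=5 (Zone III, w=110) cum 280
  x=6 (Zone VII, w=70) cum 350  ← median
  x=6 (Zone IV, w=120) cum 470
  x=8 (Zone II, w=100) cum 570
⇒ x* = 6
y-coordinate, sorted with cumulative weight:
  y=0 (Zone IV, w=120) cum 120
  y=2 (Zone V, w=80) cum 200
  y=5 (Zone III, w=110) cum 310  ← median
  y=7 (Zone I, w=20) cum 330
  y=9 (Zone VII, w=70) cum 400
  y=10 (Zone VI, w=70) cum 470
  y=11 (Zone II, w=100) cum 570
⇒ y* = 5

(6, 5)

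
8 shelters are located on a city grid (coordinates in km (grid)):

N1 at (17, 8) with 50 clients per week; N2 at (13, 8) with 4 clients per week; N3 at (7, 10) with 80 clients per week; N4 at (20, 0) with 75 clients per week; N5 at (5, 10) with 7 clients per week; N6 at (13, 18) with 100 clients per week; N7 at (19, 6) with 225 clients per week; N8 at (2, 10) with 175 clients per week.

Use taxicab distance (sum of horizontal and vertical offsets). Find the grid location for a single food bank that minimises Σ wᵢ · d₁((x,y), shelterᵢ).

(13, 10)

Manhattan distance separates: Σwᵢ(|x−xᵢ|+|y−yᵢ|) = Σwᵢ|x−xᵢ| + Σwᵢ|y−yᵢ|, so x and y are optimised independently as 1-D weighted medians.
Total weight W = 716; half = 358.
x-coordinate, sorted with cumulative weight:
  x=2 (N8, w=175) cum 175
  x=5 (N5, w=7) cum 182
  x=7 (N3, w=80) cum 262
  x=13 (N2, w=4) cum 266
  x=13 (N6, w=100) cum 366  ← median
  x=17 (N1, w=50) cum 416
  x=19 (N7, w=225) cum 641
  x=20 (N4, w=75) cum 716
⇒ x* = 13
y-coordinate, sorted with cumulative weight:
  y=0 (N4, w=75) cum 75
  y=6 (N7, w=225) cum 300
  y=8 (N1, w=50) cum 350
  y=8 (N2, w=4) cum 354
  y=10 (N3, w=80) cum 434  ← median
  y=10 (N5, w=7) cum 441
  y=10 (N8, w=175) cum 616
  y=18 (N6, w=100) cum 716
⇒ y* = 10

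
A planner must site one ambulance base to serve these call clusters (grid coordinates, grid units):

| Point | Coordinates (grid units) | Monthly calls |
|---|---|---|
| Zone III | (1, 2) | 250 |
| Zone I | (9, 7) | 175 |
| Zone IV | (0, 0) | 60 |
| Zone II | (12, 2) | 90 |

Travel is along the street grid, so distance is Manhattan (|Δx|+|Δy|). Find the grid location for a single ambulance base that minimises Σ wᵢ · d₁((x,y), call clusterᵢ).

Manhattan distance separates: Σwᵢ(|x−xᵢ|+|y−yᵢ|) = Σwᵢ|x−xᵢ| + Σwᵢ|y−yᵢ|, so x and y are optimised independently as 1-D weighted medians.
Total weight W = 575; half = 287.5.
x-coordinate, sorted with cumulative weight:
  x=0 (Zone IV, w=60) cum 60
  x=1 (Zone III, w=250) cum 310  ← median
  x=9 (Zone I, w=175) cum 485
  x=12 (Zone II, w=90) cum 575
⇒ x* = 1
y-coordinate, sorted with cumulative weight:
  y=0 (Zone IV, w=60) cum 60
  y=2 (Zone III, w=250) cum 310  ← median
  y=2 (Zone II, w=90) cum 400
  y=7 (Zone I, w=175) cum 575
⇒ y* = 2

(1, 2)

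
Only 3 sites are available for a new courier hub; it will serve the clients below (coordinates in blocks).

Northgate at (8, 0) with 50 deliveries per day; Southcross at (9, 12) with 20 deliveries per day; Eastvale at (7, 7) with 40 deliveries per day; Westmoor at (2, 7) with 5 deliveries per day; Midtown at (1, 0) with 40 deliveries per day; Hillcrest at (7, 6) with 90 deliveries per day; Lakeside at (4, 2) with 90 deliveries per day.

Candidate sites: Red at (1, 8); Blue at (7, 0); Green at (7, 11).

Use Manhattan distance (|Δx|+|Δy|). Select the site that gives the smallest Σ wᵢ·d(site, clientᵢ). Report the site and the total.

Total weighted distance at each candidate:
  Red (1, 8): total = 3130
  Blue (7, 0): total = 1900
  Green (7, 11): total = 3075
Minimum is at Blue with total 1900 blocks.

Blue, total 1900 blocks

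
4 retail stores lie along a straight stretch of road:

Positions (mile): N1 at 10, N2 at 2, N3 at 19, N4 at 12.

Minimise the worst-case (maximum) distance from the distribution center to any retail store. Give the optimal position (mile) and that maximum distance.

location 10.5, max distance 8.5

The 1-center on a line is the midpoint of the two extreme points: leftmost at 2, rightmost at 19.
Optimal location = (2 + 19)/2 = 10.5; maximum distance = (19 − 2)/2 = 8.5.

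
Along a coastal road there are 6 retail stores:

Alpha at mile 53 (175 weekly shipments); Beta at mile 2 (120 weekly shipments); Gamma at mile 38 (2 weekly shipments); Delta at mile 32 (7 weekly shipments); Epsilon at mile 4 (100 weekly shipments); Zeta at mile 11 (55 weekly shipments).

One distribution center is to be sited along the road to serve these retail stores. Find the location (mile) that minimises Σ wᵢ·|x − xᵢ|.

For a sum of weighted absolute distances on a line, the optimum is the weighted median (not the mean). Total weight W = 459; half-weight = 229.5.
Sort by position and accumulate weight:
  mile 2 (Beta, w=120) → cum 120
  mile 4 (Epsilon, w=100) → cum 220
  mile 11 (Zeta, w=55) → cum 275  ≥ 229.5 → median here
  mile 32 (Delta, w=7) → cum 282
  mile 38 (Gamma, w=2) → cum 284
  mile 53 (Alpha, w=175) → cum 459
Optimal location: mile 11.

x = 11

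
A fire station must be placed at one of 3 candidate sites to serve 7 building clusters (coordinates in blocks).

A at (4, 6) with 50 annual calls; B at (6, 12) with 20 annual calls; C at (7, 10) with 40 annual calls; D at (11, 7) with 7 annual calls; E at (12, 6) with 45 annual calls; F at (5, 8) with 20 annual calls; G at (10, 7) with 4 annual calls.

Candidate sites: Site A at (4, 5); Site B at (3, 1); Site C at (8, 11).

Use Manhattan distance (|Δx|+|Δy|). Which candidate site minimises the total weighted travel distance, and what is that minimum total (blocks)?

Site A, total 1130 blocks

Total weighted distance at each candidate:
  Site A (4, 5): total = 1130
  Site B (3, 1): total = 2060
  Site C (8, 11): total = 1188
Minimum is at Site A with total 1130 blocks.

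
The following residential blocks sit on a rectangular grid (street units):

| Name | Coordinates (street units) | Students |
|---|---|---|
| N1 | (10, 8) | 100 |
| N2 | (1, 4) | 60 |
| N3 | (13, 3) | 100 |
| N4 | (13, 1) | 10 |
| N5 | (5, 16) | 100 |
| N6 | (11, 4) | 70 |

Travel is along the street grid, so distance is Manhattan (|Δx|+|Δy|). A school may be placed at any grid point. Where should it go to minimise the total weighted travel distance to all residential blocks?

(10, 4)

Manhattan distance separates: Σwᵢ(|x−xᵢ|+|y−yᵢ|) = Σwᵢ|x−xᵢ| + Σwᵢ|y−yᵢ|, so x and y are optimised independently as 1-D weighted medians.
Total weight W = 440; half = 220.
x-coordinate, sorted with cumulative weight:
  x=1 (N2, w=60) cum 60
  x=5 (N5, w=100) cum 160
  x=10 (N1, w=100) cum 260  ← median
  x=11 (N6, w=70) cum 330
  x=13 (N3, w=100) cum 430
  x=13 (N4, w=10) cum 440
⇒ x* = 10
y-coordinate, sorted with cumulative weight:
  y=1 (N4, w=10) cum 10
  y=3 (N3, w=100) cum 110
  y=4 (N2, w=60) cum 170
  y=4 (N6, w=70) cum 240  ← median
  y=8 (N1, w=100) cum 340
  y=16 (N5, w=100) cum 440
⇒ y* = 4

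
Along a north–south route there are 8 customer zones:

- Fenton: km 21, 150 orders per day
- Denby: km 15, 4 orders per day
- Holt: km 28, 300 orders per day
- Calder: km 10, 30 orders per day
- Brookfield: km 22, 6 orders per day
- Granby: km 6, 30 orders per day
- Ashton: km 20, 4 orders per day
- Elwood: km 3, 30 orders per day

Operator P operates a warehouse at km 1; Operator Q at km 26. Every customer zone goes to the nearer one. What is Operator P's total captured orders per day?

90

The indifferent point is the midpoint (1+26)/2 = 13.5; customer zones left of it (closer to Operator P at 1) go to Operator P, those right go to Operator Q.
  Elwood at 3 (w=30) → Operator P
  Granby at 6 (w=30) → Operator P
  Calder at 10 (w=30) → Operator P
  Denby at 15 (w=4) → Operator Q
  Ashton at 20 (w=4) → Operator Q
  Fenton at 21 (w=150) → Operator Q
  Brookfield at 22 (w=6) → Operator Q
  Holt at 28 (w=300) → Operator Q
Operator P captures 90; Operator Q captures 464.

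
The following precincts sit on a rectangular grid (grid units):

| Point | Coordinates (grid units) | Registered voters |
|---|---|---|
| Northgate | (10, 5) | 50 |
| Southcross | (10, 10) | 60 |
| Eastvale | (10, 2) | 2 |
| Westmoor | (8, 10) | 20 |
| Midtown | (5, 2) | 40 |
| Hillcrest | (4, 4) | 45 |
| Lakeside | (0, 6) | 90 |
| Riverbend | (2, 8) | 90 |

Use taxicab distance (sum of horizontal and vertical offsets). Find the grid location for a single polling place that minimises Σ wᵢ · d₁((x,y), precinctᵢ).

Manhattan distance separates: Σwᵢ(|x−xᵢ|+|y−yᵢ|) = Σwᵢ|x−xᵢ| + Σwᵢ|y−yᵢ|, so x and y are optimised independently as 1-D weighted medians.
Total weight W = 397; half = 198.5.
x-coordinate, sorted with cumulative weight:
  x=0 (Lakeside, w=90) cum 90
  x=2 (Riverbend, w=90) cum 180
  x=4 (Hillcrest, w=45) cum 225  ← median
  x=5 (Midtown, w=40) cum 265
  x=8 (Westmoor, w=20) cum 285
  x=10 (Northgate, w=50) cum 335
  x=10 (Southcross, w=60) cum 395
  x=10 (Eastvale, w=2) cum 397
⇒ x* = 4
y-coordinate, sorted with cumulative weight:
  y=2 (Eastvale, w=2) cum 2
  y=2 (Midtown, w=40) cum 42
  y=4 (Hillcrest, w=45) cum 87
  y=5 (Northgate, w=50) cum 137
  y=6 (Lakeside, w=90) cum 227  ← median
  y=8 (Riverbend, w=90) cum 317
  y=10 (Southcross, w=60) cum 377
  y=10 (Westmoor, w=20) cum 397
⇒ y* = 6

(4, 6)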